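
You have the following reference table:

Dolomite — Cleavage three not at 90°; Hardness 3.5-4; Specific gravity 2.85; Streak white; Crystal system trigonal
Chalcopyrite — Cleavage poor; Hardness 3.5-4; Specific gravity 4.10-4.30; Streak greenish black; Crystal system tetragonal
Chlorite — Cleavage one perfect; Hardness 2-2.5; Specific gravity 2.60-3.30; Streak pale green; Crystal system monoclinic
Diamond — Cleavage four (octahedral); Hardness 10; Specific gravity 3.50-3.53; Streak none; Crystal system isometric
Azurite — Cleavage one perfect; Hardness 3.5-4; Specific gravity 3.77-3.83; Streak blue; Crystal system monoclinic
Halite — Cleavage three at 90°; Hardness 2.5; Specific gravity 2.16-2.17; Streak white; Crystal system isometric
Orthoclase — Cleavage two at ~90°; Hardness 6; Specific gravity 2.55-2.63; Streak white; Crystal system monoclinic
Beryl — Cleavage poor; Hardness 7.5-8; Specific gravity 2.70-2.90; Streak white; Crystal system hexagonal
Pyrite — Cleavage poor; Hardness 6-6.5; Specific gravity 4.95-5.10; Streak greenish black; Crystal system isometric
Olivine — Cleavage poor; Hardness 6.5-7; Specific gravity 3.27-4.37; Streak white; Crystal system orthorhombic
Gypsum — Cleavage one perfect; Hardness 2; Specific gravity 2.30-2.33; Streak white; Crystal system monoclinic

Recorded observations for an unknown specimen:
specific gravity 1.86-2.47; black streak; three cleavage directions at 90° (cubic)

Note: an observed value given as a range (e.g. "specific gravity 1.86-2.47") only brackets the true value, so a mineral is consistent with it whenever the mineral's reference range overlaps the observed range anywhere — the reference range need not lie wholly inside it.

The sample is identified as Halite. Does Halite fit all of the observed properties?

No

Specific gravity 1.86-2.47 — consistent with Halite (SG 2.16-2.17).
Black streak — Halite has white streak; a mismatch.
Three cleavage directions at 90° (cubic) — consistent with Halite (cleavage three at 90°).
Halite is excluded by the streak.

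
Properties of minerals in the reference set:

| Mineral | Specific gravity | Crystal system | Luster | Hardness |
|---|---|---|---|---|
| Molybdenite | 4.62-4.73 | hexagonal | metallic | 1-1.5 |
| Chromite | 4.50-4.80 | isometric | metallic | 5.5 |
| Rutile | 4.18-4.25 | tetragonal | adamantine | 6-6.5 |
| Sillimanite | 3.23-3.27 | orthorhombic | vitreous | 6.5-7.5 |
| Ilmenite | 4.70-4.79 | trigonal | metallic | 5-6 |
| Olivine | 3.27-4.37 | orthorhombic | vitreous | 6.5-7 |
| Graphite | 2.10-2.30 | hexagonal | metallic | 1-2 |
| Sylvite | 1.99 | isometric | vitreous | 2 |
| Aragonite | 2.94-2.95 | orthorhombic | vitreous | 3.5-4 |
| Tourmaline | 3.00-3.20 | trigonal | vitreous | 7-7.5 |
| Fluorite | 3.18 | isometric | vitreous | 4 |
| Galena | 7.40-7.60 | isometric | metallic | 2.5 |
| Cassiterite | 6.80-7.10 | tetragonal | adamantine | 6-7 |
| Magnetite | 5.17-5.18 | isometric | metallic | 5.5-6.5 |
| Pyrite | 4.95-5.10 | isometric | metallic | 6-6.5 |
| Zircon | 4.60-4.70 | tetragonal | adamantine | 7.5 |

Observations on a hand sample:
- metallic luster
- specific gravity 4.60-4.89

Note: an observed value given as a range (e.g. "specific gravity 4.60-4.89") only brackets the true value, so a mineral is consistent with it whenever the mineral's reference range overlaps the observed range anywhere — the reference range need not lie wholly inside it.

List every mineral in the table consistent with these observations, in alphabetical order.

Chromite, Ilmenite, Molybdenite

Metallic luster — Molybdenite, Chromite, Ilmenite, Graphite, Galena, Magnetite, Pyrite remain.
Specific gravity 4.60-4.89 — narrows the field to Molybdenite, Chromite, Ilmenite.
Consistent with every observation: Chromite, Ilmenite, Molybdenite.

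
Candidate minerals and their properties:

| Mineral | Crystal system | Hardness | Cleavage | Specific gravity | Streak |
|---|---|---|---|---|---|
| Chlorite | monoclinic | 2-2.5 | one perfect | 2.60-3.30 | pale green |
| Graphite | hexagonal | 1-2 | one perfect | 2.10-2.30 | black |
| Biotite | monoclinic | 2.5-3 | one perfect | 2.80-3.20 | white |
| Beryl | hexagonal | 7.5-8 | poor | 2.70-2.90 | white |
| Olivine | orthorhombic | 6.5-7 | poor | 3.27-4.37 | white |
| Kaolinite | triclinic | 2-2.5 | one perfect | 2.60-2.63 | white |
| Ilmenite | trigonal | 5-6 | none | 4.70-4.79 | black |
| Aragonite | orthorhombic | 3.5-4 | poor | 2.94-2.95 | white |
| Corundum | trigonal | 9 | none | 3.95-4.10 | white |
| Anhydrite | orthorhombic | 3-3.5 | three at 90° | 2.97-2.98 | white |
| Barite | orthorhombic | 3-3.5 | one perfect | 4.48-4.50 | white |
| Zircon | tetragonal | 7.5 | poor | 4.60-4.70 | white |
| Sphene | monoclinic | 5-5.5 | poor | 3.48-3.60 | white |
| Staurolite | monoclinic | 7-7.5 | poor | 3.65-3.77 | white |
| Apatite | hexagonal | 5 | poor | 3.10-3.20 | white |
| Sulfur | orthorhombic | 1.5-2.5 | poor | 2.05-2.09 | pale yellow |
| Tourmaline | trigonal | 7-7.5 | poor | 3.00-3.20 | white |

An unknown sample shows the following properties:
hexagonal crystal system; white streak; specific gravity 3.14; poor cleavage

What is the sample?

Hexagonal crystal system: only Graphite, Beryl, Apatite remain.
White streak is inconsistent with Graphite.
Specific gravity 3.14 eliminates Beryl.
Poor cleavage: all remaining candidates fit.
Only Apatite satisfies all observations.

Apatite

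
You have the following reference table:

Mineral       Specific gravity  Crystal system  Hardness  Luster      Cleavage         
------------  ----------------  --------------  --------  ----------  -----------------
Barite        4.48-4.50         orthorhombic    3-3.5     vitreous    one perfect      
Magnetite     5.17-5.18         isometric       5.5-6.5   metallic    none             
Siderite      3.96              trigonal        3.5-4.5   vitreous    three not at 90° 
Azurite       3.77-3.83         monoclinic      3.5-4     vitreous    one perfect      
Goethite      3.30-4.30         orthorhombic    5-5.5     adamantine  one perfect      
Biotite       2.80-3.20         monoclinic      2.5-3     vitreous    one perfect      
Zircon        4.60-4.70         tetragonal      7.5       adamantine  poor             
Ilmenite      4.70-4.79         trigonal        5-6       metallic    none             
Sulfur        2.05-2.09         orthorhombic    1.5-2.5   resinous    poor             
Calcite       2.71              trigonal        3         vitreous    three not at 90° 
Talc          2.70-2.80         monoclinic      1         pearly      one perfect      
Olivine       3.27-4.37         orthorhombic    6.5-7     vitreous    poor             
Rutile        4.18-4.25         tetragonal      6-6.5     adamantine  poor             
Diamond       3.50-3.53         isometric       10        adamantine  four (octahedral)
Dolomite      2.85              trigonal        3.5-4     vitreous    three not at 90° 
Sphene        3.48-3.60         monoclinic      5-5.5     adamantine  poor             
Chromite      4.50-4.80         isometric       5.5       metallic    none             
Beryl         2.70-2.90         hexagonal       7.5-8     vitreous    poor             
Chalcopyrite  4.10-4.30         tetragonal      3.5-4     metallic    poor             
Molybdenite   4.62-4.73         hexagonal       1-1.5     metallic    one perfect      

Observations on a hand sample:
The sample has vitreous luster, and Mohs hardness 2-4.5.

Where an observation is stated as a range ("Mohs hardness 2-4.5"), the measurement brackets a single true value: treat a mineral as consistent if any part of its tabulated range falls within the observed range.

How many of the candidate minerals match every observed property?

6

Vitreous luster — Barite, Siderite, Azurite, Biotite, Calcite, Olivine, Dolomite, Beryl remain.
Mohs hardness 2-4.5 is inconsistent with Olivine, Beryl.
Remaining candidates: Azurite, Barite, Biotite, Calcite, Dolomite, Siderite.
That is 6 minerals.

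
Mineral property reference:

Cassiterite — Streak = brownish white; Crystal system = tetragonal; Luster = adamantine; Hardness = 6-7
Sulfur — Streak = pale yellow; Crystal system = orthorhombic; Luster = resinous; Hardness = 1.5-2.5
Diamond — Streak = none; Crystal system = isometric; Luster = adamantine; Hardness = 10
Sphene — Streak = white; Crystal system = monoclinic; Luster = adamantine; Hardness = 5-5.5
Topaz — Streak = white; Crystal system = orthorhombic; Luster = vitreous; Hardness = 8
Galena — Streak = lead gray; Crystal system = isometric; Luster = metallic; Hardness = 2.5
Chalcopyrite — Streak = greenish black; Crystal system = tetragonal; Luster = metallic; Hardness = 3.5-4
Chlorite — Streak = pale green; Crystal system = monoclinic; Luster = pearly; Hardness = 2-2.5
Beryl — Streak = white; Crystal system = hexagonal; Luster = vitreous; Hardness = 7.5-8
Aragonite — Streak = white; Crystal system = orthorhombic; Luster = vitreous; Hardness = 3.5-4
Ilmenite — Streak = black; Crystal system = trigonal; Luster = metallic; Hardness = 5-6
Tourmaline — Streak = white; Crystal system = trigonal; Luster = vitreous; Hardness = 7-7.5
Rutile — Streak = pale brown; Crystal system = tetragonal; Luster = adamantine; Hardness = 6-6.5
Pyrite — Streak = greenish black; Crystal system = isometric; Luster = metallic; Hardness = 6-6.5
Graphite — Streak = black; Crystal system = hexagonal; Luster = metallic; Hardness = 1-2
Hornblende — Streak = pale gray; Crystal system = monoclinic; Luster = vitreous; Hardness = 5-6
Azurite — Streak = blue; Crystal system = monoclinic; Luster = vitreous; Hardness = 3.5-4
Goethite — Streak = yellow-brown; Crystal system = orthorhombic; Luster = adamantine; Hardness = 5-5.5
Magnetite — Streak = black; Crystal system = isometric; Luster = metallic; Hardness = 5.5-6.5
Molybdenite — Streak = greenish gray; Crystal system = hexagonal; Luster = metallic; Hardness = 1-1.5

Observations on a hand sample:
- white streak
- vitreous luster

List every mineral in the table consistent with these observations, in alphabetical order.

White streak: narrows the field to Sphene, Topaz, Beryl, Aragonite, Tourmaline.
Vitreous luster eliminates Sphene.
Remaining candidates: Aragonite, Beryl, Topaz, Tourmaline.

Aragonite, Beryl, Topaz, Tourmaline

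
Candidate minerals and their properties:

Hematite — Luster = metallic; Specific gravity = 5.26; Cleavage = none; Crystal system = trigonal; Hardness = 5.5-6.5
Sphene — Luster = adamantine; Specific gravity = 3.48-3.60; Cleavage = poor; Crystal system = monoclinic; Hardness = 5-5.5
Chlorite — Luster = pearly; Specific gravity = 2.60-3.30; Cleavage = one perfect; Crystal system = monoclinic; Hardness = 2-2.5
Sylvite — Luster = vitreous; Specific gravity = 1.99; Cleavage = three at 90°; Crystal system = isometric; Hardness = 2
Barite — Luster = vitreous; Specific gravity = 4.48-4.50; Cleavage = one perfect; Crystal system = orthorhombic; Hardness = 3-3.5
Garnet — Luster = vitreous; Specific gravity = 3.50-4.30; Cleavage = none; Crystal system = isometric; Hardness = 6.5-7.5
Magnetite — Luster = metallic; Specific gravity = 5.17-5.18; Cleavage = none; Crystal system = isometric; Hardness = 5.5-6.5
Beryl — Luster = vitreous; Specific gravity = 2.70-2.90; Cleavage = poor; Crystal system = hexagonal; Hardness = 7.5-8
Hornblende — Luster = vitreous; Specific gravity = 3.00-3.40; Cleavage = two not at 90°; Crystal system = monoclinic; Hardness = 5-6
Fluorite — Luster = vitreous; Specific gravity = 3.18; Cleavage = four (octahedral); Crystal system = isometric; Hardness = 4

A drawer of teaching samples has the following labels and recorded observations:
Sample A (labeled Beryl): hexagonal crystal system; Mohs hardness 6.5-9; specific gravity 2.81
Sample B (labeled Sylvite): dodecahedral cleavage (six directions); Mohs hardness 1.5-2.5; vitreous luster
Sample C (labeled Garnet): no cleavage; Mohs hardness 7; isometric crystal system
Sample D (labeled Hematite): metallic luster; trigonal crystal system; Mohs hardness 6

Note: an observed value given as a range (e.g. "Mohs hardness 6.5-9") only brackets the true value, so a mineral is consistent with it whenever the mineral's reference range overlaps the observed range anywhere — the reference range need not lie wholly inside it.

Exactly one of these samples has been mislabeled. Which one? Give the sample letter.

B

Sample A: observations are consistent with Beryl.
Sample B: dodecahedral cleavage (six directions) is outside the reference for Sylvite (cleavage three at 90°) — mislabeled.
Sample C: observations are consistent with Garnet.
Sample D: observations are consistent with Hematite.
Sample B is the mislabeled one.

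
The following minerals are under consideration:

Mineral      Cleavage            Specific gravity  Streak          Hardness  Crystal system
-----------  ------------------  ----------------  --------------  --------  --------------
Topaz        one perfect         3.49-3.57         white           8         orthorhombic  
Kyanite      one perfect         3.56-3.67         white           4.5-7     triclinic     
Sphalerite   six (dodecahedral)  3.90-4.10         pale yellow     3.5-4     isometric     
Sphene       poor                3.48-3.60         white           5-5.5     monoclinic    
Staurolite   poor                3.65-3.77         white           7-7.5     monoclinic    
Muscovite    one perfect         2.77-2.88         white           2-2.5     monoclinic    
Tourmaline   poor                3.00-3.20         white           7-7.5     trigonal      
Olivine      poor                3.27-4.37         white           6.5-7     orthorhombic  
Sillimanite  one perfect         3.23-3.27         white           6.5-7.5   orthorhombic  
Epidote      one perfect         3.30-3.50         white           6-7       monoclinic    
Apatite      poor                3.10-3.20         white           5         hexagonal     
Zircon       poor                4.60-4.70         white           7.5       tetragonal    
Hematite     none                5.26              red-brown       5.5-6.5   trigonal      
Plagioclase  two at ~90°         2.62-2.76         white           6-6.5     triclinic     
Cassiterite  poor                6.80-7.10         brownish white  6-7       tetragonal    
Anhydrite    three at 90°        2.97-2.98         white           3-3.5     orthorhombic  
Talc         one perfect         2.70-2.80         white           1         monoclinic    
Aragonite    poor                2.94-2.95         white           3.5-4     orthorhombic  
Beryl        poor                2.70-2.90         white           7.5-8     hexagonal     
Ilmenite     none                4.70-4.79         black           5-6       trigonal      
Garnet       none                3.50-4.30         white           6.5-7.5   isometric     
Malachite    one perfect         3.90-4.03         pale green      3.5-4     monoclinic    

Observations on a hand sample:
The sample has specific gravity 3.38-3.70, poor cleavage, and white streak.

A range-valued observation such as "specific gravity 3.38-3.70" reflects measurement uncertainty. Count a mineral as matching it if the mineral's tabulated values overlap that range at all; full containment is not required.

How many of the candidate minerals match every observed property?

3

Specific gravity 3.38-3.70: only Topaz, Kyanite, Sphene, Staurolite, Olivine, Epidote, Garnet remain.
Poor cleavage: narrows the field to Sphene, Staurolite, Olivine.
White streak: consistent with all remaining minerals.
The minerals that satisfy all observations are Olivine, Sphene, Staurolite.
That is 3 minerals.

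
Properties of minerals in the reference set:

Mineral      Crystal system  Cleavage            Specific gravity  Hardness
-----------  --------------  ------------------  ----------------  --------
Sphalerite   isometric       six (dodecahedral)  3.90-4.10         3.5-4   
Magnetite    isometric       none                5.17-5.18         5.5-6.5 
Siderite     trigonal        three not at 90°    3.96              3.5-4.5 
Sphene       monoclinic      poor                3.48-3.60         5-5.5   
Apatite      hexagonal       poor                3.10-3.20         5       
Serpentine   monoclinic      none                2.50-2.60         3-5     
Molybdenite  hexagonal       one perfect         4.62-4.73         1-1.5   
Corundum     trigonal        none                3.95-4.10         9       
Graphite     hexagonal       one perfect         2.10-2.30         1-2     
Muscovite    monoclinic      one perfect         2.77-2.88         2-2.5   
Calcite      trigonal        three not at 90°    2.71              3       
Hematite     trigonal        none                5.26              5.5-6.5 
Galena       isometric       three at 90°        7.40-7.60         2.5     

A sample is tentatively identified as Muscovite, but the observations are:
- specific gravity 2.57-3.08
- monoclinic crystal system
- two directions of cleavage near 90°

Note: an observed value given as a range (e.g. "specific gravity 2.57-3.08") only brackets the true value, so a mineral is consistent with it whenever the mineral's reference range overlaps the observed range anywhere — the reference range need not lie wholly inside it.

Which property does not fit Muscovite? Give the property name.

cleavage

Specific gravity 2.57-3.08: Muscovite has SG 2.77-2.88 — consistent.
Monoclinic crystal system: Muscovite has monoclinic system — consistent.
Two directions of cleavage near 90°: Muscovite has cleavage one perfect — outside the reference range.
Only the cleavage is inconsistent.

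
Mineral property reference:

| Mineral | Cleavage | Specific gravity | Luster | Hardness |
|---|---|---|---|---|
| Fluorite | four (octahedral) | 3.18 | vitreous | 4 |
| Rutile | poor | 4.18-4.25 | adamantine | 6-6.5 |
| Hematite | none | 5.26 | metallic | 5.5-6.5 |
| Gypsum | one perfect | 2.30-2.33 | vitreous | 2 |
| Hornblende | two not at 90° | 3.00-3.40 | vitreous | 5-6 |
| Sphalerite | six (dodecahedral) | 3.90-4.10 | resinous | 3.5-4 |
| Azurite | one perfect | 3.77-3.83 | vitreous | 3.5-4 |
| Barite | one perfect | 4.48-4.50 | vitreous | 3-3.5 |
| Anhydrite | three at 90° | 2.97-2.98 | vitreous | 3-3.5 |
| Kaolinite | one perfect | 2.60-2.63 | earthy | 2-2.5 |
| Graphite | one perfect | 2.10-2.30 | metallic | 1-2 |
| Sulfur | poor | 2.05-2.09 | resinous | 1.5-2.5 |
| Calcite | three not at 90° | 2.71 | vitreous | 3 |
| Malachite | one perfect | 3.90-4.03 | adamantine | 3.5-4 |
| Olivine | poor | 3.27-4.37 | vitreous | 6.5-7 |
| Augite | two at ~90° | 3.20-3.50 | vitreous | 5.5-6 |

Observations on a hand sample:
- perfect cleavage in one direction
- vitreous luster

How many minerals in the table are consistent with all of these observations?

Perfect cleavage in one direction — leaves Gypsum, Azurite, Barite, Kaolinite, Graphite, Malachite.
Vitreous luster eliminates Kaolinite, Graphite, Malachite.
Consistent with every observation: Azurite, Barite, Gypsum.
That is 3 minerals.

3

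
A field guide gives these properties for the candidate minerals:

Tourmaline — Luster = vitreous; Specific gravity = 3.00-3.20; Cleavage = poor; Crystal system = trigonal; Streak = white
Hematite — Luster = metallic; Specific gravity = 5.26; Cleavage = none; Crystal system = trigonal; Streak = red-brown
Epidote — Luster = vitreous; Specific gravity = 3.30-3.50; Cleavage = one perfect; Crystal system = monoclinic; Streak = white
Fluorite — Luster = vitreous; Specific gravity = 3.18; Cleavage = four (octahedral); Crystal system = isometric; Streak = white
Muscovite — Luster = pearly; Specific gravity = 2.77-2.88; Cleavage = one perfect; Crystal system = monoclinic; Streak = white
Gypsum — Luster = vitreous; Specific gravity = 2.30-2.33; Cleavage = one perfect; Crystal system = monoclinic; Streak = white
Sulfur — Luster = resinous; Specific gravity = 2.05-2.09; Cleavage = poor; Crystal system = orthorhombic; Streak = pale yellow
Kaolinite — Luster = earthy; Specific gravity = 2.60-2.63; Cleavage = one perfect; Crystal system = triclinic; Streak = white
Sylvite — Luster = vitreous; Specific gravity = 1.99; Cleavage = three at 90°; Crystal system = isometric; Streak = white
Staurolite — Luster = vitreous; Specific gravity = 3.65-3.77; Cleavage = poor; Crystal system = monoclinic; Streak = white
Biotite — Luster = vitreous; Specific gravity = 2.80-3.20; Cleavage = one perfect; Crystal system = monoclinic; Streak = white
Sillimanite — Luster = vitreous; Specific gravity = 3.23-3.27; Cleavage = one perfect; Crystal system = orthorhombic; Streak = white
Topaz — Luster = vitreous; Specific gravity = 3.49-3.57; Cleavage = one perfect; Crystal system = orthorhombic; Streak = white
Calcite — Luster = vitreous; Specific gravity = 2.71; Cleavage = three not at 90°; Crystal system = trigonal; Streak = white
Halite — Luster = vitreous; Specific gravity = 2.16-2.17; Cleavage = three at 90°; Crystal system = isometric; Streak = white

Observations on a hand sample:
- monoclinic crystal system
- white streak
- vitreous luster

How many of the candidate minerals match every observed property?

Monoclinic crystal system — narrows the field to Epidote, Muscovite, Gypsum, Staurolite, Biotite.
White streak — every remaining candidate is consistent.
Vitreous luster eliminates Muscovite.
The minerals that satisfy all observations are Biotite, Epidote, Gypsum, Staurolite.
That is 4 minerals.

4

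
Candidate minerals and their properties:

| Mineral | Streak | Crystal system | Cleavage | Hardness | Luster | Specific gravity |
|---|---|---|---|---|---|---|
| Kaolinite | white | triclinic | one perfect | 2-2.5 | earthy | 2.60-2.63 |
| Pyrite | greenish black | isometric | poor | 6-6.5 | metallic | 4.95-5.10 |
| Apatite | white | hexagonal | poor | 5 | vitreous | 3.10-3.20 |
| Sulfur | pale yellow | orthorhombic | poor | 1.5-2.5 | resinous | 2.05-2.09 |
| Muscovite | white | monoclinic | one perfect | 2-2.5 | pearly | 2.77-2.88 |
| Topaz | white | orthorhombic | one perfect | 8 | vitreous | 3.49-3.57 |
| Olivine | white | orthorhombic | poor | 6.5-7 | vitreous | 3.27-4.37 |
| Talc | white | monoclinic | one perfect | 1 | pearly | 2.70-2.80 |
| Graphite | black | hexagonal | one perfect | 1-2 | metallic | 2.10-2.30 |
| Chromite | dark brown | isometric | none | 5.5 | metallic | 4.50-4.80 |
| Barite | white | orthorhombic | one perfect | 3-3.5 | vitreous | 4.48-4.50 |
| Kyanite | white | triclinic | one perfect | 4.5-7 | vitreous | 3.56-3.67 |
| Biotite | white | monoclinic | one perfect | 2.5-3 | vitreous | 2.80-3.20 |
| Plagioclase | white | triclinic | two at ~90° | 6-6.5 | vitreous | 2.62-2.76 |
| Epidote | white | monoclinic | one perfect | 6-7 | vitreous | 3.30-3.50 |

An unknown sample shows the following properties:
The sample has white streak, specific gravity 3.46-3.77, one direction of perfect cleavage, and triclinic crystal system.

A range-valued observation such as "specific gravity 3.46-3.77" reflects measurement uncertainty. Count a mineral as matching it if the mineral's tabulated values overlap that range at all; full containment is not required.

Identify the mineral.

White streak rules out Pyrite, Sulfur, Graphite, Chromite.
Specific gravity 3.46-3.77: Topaz, Olivine, Kyanite, Epidote remain.
One direction of perfect cleavage eliminates Olivine.
Triclinic crystal system: only Kyanite remains.
The only mineral consistent with every observation is Kyanite.

Kyanite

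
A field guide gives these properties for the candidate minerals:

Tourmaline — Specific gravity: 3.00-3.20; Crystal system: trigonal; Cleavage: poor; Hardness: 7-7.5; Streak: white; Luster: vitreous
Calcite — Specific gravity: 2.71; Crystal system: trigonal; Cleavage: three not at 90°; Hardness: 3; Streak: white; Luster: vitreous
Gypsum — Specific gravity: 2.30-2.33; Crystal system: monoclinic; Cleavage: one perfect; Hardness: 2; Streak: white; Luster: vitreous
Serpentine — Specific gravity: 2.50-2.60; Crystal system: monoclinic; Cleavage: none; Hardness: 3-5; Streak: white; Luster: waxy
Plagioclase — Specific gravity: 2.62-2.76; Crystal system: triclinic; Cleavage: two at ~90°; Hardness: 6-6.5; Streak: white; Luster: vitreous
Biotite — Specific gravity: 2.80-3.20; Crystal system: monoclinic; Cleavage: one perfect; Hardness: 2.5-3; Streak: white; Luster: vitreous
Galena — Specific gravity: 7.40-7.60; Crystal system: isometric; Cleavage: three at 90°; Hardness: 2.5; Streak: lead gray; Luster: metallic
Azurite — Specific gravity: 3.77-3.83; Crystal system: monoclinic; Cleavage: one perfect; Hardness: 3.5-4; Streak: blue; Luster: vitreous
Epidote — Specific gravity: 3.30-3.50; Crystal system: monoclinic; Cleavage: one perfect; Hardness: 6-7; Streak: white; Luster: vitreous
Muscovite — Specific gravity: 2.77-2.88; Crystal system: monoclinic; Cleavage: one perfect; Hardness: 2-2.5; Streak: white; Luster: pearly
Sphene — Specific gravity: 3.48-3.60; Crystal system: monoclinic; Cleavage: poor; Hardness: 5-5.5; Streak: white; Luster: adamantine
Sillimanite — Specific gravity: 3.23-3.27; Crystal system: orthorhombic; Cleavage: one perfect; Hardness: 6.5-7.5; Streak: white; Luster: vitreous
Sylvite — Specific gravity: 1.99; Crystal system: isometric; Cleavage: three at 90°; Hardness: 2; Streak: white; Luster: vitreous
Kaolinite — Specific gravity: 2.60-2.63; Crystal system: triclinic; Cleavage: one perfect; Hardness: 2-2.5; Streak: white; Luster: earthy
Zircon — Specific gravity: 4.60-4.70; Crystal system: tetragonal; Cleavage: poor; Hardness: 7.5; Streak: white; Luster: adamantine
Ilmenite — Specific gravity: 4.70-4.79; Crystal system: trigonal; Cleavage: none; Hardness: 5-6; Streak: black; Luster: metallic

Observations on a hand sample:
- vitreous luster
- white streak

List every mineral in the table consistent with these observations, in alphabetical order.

Biotite, Calcite, Epidote, Gypsum, Plagioclase, Sillimanite, Sylvite, Tourmaline

Vitreous luster — leaves Tourmaline, Calcite, Gypsum, Plagioclase, Biotite, Azurite, Epidote, Sillimanite, Sylvite.
White streak is inconsistent with Azurite.
The minerals that satisfy all observations are Biotite, Calcite, Epidote, Gypsum, Plagioclase, Sillimanite, Sylvite, Tourmaline.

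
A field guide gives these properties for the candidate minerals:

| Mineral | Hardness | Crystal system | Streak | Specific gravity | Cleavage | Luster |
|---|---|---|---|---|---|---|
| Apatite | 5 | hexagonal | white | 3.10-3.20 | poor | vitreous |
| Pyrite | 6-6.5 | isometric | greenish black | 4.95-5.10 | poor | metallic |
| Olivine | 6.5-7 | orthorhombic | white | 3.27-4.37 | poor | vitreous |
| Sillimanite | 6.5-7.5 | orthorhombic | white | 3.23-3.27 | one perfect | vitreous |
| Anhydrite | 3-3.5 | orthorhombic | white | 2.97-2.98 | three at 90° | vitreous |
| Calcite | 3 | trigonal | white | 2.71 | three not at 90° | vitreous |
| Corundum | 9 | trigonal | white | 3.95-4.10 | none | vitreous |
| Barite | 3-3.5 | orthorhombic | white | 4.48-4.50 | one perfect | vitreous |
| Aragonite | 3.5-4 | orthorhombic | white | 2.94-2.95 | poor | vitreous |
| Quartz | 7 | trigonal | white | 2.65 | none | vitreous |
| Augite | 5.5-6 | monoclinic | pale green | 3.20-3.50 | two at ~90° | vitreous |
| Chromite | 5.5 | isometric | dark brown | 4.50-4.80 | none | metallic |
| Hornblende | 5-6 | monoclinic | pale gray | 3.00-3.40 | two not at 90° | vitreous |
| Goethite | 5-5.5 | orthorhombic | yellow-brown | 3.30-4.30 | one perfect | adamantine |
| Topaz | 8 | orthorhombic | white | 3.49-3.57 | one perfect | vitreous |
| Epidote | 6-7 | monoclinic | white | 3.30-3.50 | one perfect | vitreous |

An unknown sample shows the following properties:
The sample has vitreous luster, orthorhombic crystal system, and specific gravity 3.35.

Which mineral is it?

Vitreous luster is inconsistent with Pyrite, Chromite, Goethite.
Orthorhombic crystal system — narrows the field to Olivine, Sillimanite, Anhydrite, Barite, Aragonite, Topaz.
Specific gravity 3.35 — leaves Olivine.
Olivine is the sole remaining match.

Olivine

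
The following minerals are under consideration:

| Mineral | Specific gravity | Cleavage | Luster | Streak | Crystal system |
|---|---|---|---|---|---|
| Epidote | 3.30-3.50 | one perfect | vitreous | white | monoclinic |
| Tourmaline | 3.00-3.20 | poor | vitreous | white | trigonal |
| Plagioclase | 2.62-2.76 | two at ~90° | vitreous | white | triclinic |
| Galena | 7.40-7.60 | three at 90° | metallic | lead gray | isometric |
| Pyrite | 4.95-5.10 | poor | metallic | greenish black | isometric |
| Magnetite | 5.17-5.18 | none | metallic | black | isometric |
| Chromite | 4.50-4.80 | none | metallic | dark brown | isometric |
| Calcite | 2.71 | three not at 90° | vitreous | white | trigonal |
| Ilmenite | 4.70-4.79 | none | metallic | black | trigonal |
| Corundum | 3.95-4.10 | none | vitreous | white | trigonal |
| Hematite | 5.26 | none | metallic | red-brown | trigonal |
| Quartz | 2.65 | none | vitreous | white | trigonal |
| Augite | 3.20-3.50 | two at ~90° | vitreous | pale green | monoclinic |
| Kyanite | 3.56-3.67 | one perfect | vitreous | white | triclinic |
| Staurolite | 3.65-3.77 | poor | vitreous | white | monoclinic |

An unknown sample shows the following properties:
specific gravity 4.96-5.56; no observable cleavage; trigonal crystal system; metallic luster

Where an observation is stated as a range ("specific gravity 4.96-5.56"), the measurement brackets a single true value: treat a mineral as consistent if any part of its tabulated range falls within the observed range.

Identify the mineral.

Specific gravity 4.96-5.56: Pyrite, Magnetite, Hematite remain.
No observable cleavage rules out Pyrite.
Trigonal crystal system excludes Magnetite.
Metallic luster: all remaining candidates fit.
Only Hematite satisfies all observations.

Hematite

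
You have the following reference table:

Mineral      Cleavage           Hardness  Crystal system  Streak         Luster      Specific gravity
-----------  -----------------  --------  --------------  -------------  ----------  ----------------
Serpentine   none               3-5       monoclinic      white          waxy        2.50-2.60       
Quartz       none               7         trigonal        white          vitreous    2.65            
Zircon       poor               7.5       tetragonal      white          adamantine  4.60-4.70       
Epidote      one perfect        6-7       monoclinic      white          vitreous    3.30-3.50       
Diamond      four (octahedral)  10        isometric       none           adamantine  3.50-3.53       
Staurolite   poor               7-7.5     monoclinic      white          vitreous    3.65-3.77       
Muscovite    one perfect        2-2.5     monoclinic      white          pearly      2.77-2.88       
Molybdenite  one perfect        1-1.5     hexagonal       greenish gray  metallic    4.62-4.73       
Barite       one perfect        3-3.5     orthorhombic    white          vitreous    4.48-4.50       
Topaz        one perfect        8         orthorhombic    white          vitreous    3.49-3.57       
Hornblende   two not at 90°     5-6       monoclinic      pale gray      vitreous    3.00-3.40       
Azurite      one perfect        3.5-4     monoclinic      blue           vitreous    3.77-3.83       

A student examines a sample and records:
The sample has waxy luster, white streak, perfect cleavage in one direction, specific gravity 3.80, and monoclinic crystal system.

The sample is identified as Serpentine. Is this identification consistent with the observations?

Inconsistent

Waxy luster — matches Serpentine (waxy luster).
White streak — matches Serpentine (white streak).
Perfect cleavage in one direction — Serpentine has cleavage none; which does not match.
Specific gravity 3.80 — Serpentine has SG 2.50-2.60; which does not match.
Monoclinic crystal system — matches Serpentine (monoclinic system).
2 of the observed properties are inconsistent with Serpentine.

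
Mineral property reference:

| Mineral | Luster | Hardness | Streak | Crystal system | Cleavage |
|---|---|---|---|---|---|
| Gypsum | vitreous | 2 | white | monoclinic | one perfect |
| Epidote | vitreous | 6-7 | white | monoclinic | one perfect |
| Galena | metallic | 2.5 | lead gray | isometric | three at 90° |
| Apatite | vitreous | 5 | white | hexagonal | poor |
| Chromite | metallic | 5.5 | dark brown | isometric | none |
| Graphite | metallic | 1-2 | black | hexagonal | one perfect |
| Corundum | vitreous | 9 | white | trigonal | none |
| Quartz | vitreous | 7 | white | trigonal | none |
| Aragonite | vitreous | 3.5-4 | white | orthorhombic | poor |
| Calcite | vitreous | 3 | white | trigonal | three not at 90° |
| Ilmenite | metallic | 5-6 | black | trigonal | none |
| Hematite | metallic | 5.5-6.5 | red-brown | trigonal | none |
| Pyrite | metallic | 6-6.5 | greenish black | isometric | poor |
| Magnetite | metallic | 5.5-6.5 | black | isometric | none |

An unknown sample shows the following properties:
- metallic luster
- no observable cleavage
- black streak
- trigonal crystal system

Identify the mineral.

Metallic luster — Galena, Chromite, Graphite, Ilmenite, Hematite, Pyrite, Magnetite remain.
No observable cleavage rules out Galena, Graphite, Pyrite.
Black streak excludes Chromite, Hematite.
Trigonal crystal system excludes Magnetite.
Only Ilmenite satisfies all observations.

Ilmenite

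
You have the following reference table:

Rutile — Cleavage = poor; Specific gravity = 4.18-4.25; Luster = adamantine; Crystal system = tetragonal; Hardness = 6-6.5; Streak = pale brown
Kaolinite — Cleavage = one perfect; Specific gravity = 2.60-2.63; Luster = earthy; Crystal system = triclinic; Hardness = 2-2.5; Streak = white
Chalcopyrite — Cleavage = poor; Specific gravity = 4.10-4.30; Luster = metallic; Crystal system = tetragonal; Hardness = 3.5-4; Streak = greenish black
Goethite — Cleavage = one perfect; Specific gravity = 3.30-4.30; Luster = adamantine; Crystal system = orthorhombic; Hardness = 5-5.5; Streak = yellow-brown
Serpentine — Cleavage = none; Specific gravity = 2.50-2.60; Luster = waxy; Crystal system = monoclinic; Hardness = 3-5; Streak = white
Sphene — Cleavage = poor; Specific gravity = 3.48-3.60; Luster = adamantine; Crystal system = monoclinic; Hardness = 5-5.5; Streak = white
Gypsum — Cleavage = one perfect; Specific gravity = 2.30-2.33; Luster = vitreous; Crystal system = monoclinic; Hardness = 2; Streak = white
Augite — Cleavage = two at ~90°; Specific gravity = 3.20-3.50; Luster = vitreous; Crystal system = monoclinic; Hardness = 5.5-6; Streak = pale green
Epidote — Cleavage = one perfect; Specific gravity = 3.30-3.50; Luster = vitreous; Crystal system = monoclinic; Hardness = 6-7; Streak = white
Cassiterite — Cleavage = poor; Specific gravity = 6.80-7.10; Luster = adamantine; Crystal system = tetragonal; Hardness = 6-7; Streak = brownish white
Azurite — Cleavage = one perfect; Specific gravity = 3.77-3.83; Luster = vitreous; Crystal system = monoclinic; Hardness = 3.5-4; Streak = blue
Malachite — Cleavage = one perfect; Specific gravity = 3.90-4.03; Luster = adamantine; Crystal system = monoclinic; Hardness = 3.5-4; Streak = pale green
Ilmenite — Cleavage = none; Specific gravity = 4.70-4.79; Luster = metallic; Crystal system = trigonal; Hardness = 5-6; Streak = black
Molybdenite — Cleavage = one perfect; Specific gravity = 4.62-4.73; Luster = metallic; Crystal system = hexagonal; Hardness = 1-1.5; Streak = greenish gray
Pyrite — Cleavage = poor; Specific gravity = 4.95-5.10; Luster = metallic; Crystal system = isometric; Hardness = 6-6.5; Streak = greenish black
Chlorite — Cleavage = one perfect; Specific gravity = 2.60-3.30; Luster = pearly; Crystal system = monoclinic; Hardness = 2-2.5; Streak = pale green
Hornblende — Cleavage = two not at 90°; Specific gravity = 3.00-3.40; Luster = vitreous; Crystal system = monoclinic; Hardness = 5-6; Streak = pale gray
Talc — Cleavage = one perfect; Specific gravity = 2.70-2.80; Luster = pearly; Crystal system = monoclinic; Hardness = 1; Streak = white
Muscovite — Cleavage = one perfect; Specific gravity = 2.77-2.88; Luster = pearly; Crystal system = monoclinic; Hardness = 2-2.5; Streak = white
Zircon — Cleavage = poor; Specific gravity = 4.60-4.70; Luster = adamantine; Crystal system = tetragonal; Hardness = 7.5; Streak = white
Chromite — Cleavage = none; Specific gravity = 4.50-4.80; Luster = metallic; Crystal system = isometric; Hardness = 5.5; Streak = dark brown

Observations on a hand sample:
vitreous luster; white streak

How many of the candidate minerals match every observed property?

2

Vitreous luster — leaves Gypsum, Augite, Epidote, Azurite, Hornblende.
White streak — narrows the field to Gypsum, Epidote.
The minerals that satisfy all observations are Epidote, Gypsum.
That is 2 minerals.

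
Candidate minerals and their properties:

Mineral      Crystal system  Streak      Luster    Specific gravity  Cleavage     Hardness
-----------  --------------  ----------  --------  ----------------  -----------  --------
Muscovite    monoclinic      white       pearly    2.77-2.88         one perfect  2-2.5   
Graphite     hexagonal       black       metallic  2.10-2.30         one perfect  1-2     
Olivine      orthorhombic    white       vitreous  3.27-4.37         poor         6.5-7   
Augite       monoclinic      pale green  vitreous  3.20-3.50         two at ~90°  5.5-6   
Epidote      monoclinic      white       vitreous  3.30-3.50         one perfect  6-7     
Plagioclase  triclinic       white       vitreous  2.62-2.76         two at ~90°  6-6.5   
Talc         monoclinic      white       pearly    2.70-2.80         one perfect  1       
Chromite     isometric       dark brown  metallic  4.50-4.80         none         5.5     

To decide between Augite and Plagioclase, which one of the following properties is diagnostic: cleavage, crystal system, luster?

Cleavage: both two at ~90° — no difference.
Crystal system: Augite monoclinic, Plagioclase triclinic — these differ.
Luster: both vitreous — no difference.
Only crystal system differs between Augite and Plagioclase among the listed tests.

crystal system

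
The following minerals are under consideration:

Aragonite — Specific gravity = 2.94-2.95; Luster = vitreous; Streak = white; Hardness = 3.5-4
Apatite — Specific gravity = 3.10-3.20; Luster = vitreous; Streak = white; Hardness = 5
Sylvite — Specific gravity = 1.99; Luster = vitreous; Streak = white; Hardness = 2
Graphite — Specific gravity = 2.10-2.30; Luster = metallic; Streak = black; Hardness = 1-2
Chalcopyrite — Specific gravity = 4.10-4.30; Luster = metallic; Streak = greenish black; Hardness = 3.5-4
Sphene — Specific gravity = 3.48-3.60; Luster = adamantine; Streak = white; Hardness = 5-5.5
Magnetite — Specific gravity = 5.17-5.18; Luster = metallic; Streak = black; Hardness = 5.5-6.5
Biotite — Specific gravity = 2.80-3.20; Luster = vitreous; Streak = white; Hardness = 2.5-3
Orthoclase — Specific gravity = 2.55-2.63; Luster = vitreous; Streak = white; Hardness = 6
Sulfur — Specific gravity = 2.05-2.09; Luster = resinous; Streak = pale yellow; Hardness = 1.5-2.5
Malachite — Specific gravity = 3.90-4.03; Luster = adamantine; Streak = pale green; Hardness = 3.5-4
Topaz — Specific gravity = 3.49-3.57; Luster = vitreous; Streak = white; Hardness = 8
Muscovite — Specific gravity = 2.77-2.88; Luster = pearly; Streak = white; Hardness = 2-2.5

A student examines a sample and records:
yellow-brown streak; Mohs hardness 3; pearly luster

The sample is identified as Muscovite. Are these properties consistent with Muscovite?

Yellow-brown streak — Muscovite has white streak; inconsistent.
Mohs hardness 3 — Muscovite has hardness 2-2.5; inconsistent.
Pearly luster — fits Muscovite (pearly luster).
2 of the observed properties are inconsistent with Muscovite.

No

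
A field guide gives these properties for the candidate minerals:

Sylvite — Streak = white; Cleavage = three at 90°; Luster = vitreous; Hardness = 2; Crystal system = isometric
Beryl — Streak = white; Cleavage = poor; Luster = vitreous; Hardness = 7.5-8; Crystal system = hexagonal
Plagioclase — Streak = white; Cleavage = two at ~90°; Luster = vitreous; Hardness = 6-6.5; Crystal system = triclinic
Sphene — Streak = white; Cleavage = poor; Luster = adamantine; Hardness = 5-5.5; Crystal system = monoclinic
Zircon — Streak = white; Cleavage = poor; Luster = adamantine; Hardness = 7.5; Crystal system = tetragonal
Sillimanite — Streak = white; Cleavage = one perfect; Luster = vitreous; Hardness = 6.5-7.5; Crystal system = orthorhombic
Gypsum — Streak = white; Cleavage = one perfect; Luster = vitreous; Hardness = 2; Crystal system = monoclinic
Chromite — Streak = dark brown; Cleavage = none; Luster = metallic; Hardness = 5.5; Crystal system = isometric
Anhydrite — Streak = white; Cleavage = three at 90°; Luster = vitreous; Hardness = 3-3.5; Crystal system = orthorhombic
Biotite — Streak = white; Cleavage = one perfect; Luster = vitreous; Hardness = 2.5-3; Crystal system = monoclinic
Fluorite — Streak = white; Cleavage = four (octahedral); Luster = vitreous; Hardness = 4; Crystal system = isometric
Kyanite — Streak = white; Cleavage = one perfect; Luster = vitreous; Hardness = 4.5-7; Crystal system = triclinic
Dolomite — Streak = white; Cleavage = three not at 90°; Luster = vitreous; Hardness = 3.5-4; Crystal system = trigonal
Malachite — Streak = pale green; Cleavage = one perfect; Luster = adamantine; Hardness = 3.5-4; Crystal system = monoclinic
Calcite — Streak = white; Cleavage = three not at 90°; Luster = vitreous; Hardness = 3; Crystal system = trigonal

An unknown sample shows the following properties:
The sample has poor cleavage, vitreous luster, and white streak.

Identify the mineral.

Poor cleavage — Beryl, Sphene, Zircon remain.
Vitreous luster — Beryl remains.
White streak — every remaining candidate is consistent.
Beryl is the sole remaining match.

Beryl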